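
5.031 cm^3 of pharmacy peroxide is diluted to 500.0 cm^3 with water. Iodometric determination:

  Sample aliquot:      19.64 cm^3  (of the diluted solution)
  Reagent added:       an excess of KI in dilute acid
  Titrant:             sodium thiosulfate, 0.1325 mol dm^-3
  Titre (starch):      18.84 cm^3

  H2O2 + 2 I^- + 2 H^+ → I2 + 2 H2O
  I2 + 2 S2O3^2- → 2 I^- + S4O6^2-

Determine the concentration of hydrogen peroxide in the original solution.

6.316 mol/L

n(S2O3^2-) = 0.01884 × 0.1325 = 2.496 × 10^-3 mol
n(I2) = n(S2O3^2-)/2 = 1.248 × 10^-3 mol
n(H2O2) in the aliquot = 1.248 × 10^-3 mol (1:1 ratio)
[H2O2]_dilute = 1.248 × 10^-3 / 0.01964 = 0.06355 mol/L
[H2O2]_original = 0.06355 × 500.0/5.031 = 6.316 mol/L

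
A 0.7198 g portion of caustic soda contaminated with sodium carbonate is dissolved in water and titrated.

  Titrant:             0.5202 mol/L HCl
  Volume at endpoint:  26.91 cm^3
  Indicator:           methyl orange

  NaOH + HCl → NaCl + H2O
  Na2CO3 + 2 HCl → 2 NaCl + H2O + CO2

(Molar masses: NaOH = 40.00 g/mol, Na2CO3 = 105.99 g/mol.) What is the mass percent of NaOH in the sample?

n(HCl) = 0.02691 × 0.5202 = 0.01400 mol
Let x = n(NaOH), y = n(Na2CO3).
Titrant: 1x + 2y = 0.01400;  mass: 40.00x + 105.99y = 0.7198
Solving, x = 1.697 × 10^-3 mol, y = 6.151 × 10^-3 mol
mass of NaOH = 1.697 × 10^-3 × 40.00 = 0.06789 g
% NaOH = 0.06789 / 0.7198 × 100 = 9.431 %

9.431 %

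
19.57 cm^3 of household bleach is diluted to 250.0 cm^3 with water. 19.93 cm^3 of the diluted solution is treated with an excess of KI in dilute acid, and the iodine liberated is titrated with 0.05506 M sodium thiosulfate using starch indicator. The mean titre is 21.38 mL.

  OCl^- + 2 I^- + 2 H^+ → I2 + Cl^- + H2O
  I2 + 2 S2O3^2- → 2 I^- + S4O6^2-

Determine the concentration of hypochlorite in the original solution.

n(S2O3^2-) = 0.02138 × 0.05506 = 1.177 × 10^-3 mol
n(I2) = n(S2O3^2-)/2 = 5.886 × 10^-4 mol
n(OCl^-) in the aliquot = 5.886 × 10^-4 mol (1:1 ratio)
[OCl^-]_dilute = 5.886 × 10^-4 / 0.01993 = 0.02953 mol/L
[OCl^-]_original = 0.02953 × 250.0/19.57 = 0.3773 mol/L

0.3773 M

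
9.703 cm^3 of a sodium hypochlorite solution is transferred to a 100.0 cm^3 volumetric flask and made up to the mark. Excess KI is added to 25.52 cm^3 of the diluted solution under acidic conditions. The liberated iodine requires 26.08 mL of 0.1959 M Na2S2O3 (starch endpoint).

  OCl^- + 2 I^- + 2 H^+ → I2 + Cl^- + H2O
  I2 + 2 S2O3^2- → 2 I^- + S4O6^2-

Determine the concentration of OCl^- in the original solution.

1.032 M

n(S2O3^2-) = 0.02608 × 0.1959 = 5.109 × 10^-3 mol
n(I2) = n(S2O3^2-)/2 = 2.555 × 10^-3 mol
n(OCl^-) in the aliquot = 2.555 × 10^-3 mol (1:1 ratio)
[OCl^-]_dilute = 2.555 × 10^-3 / 0.02552 = 0.1001 mol/L
[OCl^-]_original = 0.1001 × 100.0/9.703 = 1.032 mol/L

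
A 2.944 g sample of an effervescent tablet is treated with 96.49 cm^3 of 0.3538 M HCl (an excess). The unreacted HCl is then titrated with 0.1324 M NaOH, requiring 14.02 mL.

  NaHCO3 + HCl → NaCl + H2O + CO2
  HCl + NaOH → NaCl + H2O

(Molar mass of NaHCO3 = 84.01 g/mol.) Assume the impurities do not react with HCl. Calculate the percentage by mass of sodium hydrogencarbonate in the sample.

n(HCl) added = 0.09649 × 0.3538 = 0.03414 mol
n(NaOH) used in back-titration = 0.01402 × 0.1324 = 1.856 × 10^-3 mol
n(HCl) left over = 1.856 × 10^-3 mol (1:1 ratio)
n(HCl) consumed by analyte = 0.03414 − 1.856 × 10^-3 = 0.03228 mol
n(NaHCO3) = 0.03228 mol (1:1 ratio)
mass of NaHCO3 = 0.03228 × 84.01 = 2.712 g
% NaHCO3 = 2.712 / 2.944 × 100 = 92.12 %

92.12 %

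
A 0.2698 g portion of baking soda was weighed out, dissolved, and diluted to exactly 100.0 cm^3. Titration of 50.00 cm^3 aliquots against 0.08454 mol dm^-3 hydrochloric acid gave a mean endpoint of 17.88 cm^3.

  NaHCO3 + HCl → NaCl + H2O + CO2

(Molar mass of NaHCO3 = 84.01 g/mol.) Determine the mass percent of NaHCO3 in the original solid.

94.13 %

n(HCl) per titration = 0.01788 × 0.08454 = 1.512 × 10^-3 mol
n(NaHCO3) in each aliquot = 1.512 × 10^-3 mol (1:1 ratio)
n(NaHCO3) in the whole flask = 1.512 × 10^-3 × 100.0/50.00 = 3.023 × 10^-3 mol
mass of NaHCO3 = 3.023 × 10^-3 × 84.01 = 0.2540 g
% NaHCO3 = 0.2540 / 0.2698 × 100 = 94.13 %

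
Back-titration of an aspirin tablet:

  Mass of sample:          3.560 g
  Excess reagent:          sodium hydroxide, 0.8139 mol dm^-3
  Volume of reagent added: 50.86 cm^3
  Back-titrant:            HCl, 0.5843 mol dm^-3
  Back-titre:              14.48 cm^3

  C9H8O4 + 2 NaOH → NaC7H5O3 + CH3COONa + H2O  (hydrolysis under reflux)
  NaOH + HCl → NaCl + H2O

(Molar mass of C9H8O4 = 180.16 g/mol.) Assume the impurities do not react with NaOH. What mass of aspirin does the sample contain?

n(NaOH) added = 0.05086 × 0.8139 = 0.04139 mol
n(HCl) used in back-titration = 0.01448 × 0.5843 = 8.461 × 10^-3 mol
n(NaOH) left over = 8.461 × 10^-3 mol (1:1 ratio)
n(NaOH) consumed by analyte = 0.04139 − 8.461 × 10^-3 = 0.03293 mol
From the 1:2 ratio, n(C9H8O4) = 1/2 × 0.03293 = 0.01647 mol
mass of C9H8O4 = 0.01647 × 180.16 = 2.967 g

2.967 g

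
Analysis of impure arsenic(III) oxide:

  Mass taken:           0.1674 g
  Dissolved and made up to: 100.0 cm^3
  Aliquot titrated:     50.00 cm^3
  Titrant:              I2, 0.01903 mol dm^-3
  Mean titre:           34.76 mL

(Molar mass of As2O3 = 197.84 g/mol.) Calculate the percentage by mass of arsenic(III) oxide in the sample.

As2O3 + 2 I2 + 2 H2O → As2O5 + 4 HI
n(I2) per titration = 0.03476 × 0.01903 = 6.615 × 10^-4 mol
From the 1:2 ratio, n(As2O3) in each aliquot = 1/2 × 6.615 × 10^-4 = 3.307 × 10^-4 mol
n(As2O3) in the whole flask = 3.307 × 10^-4 × 100.0/50.00 = 6.615 × 10^-4 mol
mass of As2O3 = 6.615 × 10^-4 × 197.84 = 0.1309 g
% As2O3 = 0.1309 / 0.1674 × 100 = 78.18 %

78.18 %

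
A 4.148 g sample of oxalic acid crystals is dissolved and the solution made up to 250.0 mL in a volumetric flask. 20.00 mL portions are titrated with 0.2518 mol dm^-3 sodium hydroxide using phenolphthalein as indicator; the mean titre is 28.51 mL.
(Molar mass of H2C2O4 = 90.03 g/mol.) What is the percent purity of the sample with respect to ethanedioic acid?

97.38 %

H2C2O4 + 2 NaOH → Na2C2O4 + 2 H2O
n(NaOH) per titration = 0.02851 × 0.2518 = 7.179 × 10^-3 mol
From the 1:2 ratio, n(H2C2O4) in each aliquot = 1/2 × 7.179 × 10^-3 = 3.589 × 10^-3 mol
n(H2C2O4) in the whole flask = 3.589 × 10^-3 × 250.0/20.00 = 0.04487 mol
mass of H2C2O4 = 0.04487 × 90.03 = 4.039 g
% H2C2O4 = 4.039 / 4.148 × 100 = 97.38 %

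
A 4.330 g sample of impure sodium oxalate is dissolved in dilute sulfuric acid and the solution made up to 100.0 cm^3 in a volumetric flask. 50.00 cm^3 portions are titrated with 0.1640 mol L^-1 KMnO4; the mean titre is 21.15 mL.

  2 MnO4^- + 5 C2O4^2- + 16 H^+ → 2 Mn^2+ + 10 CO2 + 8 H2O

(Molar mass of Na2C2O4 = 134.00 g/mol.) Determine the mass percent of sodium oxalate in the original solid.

n(KMnO4) per titration = 0.02115 × 0.1640 = 3.469 × 10^-3 mol
From the 5:2 ratio, n(Na2C2O4) in each aliquot = 5/2 × 3.469 × 10^-3 = 8.671 × 10^-3 mol
n(Na2C2O4) in the whole flask = 8.671 × 10^-3 × 100.0/50.00 = 0.01734 mol
mass of Na2C2O4 = 0.01734 × 134.00 = 2.324 g
% Na2C2O4 = 2.324 / 4.330 × 100 = 53.67 %

53.67 %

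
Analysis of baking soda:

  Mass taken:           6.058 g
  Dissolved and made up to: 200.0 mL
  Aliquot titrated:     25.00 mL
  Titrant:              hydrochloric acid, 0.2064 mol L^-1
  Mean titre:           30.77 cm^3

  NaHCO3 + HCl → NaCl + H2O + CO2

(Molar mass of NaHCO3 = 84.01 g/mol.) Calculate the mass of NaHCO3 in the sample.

n(HCl) per titration = 0.03077 × 0.2064 = 6.351 × 10^-3 mol
n(NaHCO3) in each aliquot = 6.351 × 10^-3 mol (1:1 ratio)
n(NaHCO3) in the whole flask = 6.351 × 10^-3 × 200.0/25.00 = 0.05081 mol
mass of NaHCO3 = 0.05081 × 84.01 = 4.268 g

4.268 g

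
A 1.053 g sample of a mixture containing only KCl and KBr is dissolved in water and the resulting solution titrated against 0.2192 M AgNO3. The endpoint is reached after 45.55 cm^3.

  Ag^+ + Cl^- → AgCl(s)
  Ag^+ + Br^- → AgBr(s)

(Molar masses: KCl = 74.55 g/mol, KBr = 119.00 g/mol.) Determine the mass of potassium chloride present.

n(AgNO3) = 0.04555 × 0.2192 = 9.985 × 10^-3 mol
Let x = n(KCl), y = n(KBr).
Titrant: 1x + 1y = 9.985 × 10^-3;  mass: 74.55x + 119.00y = 1.053
Solving, x = 3.041 × 10^-3 mol, y = 6.944 × 10^-3 mol
mass of KCl = 3.041 × 10^-3 × 74.55 = 0.2267 g

0.2267 g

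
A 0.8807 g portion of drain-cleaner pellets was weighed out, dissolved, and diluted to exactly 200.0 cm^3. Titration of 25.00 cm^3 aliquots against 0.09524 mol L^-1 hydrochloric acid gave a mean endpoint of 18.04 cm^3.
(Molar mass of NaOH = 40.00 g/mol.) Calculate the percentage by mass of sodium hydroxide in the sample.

NaOH + HCl → NaCl + H2O
n(HCl) per titration = 0.01804 × 0.09524 = 1.718 × 10^-3 mol
n(NaOH) in each aliquot = 1.718 × 10^-3 mol (1:1 ratio)
n(NaOH) in the whole flask = 1.718 × 10^-3 × 200.0/25.00 = 0.01375 mol
mass of NaOH = 0.01375 × 40.00 = 0.5498 g
% NaOH = 0.5498 / 0.8807 × 100 = 62.43 %

62.43 %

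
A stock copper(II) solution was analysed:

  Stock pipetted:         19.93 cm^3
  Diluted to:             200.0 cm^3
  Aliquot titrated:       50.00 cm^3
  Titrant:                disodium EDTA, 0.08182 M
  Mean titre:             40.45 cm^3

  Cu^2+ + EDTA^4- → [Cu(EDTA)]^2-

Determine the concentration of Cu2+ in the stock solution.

0.6642 M

n(EDTA) = 0.04045 × 0.08182 = 3.310 × 10^-3 mol
n(Cu2+) in the aliquot = 3.310 × 10^-3 mol (1:1 ratio)
[Cu2+]_dilute = 3.310 × 10^-3 / 0.05000 = 0.06619 mol/L
Dilution factor = 200.0 / 19.93 = 10.04
[Cu2+]_stock = 0.06619 × 10.04 = 0.6642 mol/L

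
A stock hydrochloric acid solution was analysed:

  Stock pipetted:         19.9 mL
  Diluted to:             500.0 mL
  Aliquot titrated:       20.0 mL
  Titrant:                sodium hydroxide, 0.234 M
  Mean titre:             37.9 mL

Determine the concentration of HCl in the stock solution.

HCl + NaOH → NaCl + H2O
n(NaOH) = 0.0379 × 0.234 = 8.87 × 10^-3 mol
n(HCl) in the aliquot = 8.87 × 10^-3 mol (1:1 ratio)
[HCl]_dilute = 8.87 × 10^-3 / 0.0200 = 0.443 mol/L
Dilution factor = 500.0 / 19.9 = 25.13
[HCl]_stock = 0.443 × 25.13 = 11.1 mol/L

11.1 M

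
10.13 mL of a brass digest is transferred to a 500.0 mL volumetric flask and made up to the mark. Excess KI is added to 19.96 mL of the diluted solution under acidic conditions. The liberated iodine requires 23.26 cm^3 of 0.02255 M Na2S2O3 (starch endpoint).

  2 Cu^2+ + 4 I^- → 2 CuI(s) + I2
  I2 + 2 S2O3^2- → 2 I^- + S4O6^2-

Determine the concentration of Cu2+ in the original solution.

1.297 M

n(S2O3^2-) = 0.02326 × 0.02255 = 5.245 × 10^-4 mol
n(I2) = n(S2O3^2-)/2 = 2.623 × 10^-4 mol
From the 2:1 ratio, n(Cu2+) in the aliquot = 2/1 × 2.623 × 10^-4 = 5.245 × 10^-4 mol
[Cu2+]_dilute = 5.245 × 10^-4 / 0.01996 = 0.02628 mol/L
[Cu2+]_original = 0.02628 × 500.0/10.13 = 1.297 mol/L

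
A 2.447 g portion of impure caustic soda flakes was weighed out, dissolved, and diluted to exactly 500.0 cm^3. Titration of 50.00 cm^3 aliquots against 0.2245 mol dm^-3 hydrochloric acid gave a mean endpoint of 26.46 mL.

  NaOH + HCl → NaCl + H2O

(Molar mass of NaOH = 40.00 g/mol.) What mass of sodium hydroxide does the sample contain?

2.376 g

n(HCl) per titration = 0.02646 × 0.2245 = 5.940 × 10^-3 mol
n(NaOH) in each aliquot = 5.940 × 10^-3 mol (1:1 ratio)
n(NaOH) in the whole flask = 5.940 × 10^-3 × 500.0/50.00 = 0.05940 mol
mass of NaOH = 0.05940 × 40.00 = 2.376 g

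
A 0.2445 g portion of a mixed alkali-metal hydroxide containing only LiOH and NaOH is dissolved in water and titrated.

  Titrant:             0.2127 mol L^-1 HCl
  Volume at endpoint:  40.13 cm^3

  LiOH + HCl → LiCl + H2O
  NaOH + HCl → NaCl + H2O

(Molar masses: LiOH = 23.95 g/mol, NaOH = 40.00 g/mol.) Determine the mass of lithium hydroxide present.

0.1446 g

n(HCl) = 0.04013 × 0.2127 = 8.536 × 10^-3 mol
Let x = n(LiOH), y = n(NaOH).
Titrant: 1x + 1y = 8.536 × 10^-3;  mass: 23.95x + 40.00y = 0.2445
Solving, x = 6.039 × 10^-3 mol, y = 2.497 × 10^-3 mol
mass of LiOH = 6.039 × 10^-3 × 23.95 = 0.1446 g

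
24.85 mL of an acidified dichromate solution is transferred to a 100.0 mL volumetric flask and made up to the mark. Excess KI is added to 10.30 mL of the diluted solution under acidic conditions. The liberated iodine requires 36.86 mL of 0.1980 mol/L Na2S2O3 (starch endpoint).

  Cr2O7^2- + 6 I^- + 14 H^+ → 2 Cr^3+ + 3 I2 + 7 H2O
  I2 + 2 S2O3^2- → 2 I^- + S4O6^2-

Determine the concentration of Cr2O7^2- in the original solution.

0.4752 mol/L

n(S2O3^2-) = 0.03686 × 0.1980 = 7.298 × 10^-3 mol
n(I2) = n(S2O3^2-)/2 = 3.649 × 10^-3 mol
From the 1:3 ratio, n(Cr2O7^2-) in the aliquot = 1/3 × 3.649 × 10^-3 = 1.216 × 10^-3 mol
[Cr2O7^2-]_dilute = 1.216 × 10^-3 / 0.01030 = 0.1181 mol/L
[Cr2O7^2-]_original = 0.1181 × 100.0/24.85 = 0.4752 mol/L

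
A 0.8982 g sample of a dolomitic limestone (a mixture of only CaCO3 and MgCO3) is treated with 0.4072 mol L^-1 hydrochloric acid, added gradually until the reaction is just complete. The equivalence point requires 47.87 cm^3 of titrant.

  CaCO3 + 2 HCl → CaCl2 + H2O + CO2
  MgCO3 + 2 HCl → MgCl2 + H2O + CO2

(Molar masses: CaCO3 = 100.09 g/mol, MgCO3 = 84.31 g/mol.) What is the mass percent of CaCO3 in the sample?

54.01 %

n(HCl) = 0.04787 × 0.4072 = 0.01949 mol
Let x = n(CaCO3), y = n(MgCO3).
Titrant: 2x + 2y = 0.01949;  mass: 100.09x + 84.31y = 0.8982
Solving, x = 4.847 × 10^-3 mol, y = 4.899 × 10^-3 mol
mass of CaCO3 = 4.847 × 10^-3 × 100.09 = 0.4851 g
% CaCO3 = 0.4851 / 0.8982 × 100 = 54.01 %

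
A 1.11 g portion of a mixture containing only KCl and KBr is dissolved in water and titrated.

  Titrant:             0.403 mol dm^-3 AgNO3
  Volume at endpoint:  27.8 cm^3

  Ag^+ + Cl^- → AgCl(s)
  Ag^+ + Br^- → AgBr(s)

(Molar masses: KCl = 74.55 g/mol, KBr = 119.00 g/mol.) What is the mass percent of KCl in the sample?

n(AgNO3) = 0.0278 × 0.403 = 0.0112 mol
Let x = n(KCl), y = n(KBr).
Titrant: 1x + 1y = 0.0112;  mass: 74.55x + 119.00y = 1.11
Solving, x = 5.02 × 10^-3 mol, y = 6.18 × 10^-3 mol
mass of KCl = 5.02 × 10^-3 × 74.55 = 0.374 g
% KCl = 0.374 / 1.11 × 100 = 33.7 %

33.7 %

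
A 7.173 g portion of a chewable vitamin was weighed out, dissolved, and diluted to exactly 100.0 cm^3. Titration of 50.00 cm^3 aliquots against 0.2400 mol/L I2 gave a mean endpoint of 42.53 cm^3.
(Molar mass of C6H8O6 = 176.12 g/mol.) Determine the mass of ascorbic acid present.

C6H8O6 + I2 → C6H6O6 + 2 HI
n(I2) per titration = 0.04253 × 0.2400 = 0.01021 mol
n(C6H8O6) in each aliquot = 0.01021 mol (1:1 ratio)
n(C6H8O6) in the whole flask = 0.01021 × 100.0/50.00 = 0.02041 mol
mass of C6H8O6 = 0.02041 × 176.12 = 3.595 g

3.595 g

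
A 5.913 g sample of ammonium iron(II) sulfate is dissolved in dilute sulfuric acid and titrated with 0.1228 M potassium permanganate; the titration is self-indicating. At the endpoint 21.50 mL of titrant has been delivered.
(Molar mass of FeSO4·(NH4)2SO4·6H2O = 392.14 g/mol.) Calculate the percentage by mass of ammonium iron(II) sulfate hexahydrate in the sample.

MnO4^- + 5 Fe^2+ + 8 H^+ → Mn^2+ + 5 Fe^3+ + 4 H2O
n(KMnO4) = 0.02150 L × 0.1228 mol/L = 2.640 × 10^-3 mol
From the 5:1 ratio, n(FeSO4·(NH4)2SO4·6H2O) = 5/1 × 2.640 × 10^-3 = 0.01320 mol
mass of FeSO4·(NH4)2SO4·6H2O = 0.01320 × 392.14 g/mol = 5.177 g
% FeSO4·(NH4)2SO4·6H2O = 5.177 / 5.913 × 100 = 87.55 %

87.55 %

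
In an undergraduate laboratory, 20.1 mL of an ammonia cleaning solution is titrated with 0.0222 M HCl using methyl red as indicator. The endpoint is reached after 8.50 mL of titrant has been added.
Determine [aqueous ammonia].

0.00939 M

NH3 + HCl → NH4Cl
n(HCl) = 0.00850 L × 0.0222 mol/L = 1.89 × 10^-4 mol
n(NH3) = 1.89 × 10^-4 mol (1:1 mole ratio)
[NH3] = 1.89 × 10^-4 mol / 0.0201 L = 0.00939 mol/L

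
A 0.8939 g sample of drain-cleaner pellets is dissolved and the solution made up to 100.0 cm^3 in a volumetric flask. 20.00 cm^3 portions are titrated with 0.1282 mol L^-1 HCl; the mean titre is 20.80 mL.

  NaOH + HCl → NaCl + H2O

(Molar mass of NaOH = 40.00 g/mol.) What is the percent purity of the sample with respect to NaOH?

n(HCl) per titration = 0.02080 × 0.1282 = 2.667 × 10^-3 mol
n(NaOH) in each aliquot = 2.667 × 10^-3 mol (1:1 ratio)
n(NaOH) in the whole flask = 2.667 × 10^-3 × 100.0/20.00 = 0.01333 mol
mass of NaOH = 0.01333 × 40.00 = 0.5333 g
% NaOH = 0.5333 / 0.8939 × 100 = 59.66 %

59.66 %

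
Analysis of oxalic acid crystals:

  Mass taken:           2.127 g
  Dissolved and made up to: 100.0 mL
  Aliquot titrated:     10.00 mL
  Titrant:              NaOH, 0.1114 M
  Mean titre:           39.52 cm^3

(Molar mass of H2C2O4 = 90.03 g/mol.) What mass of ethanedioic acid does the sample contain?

1.982 g

H2C2O4 + 2 NaOH → Na2C2O4 + 2 H2O
n(NaOH) per titration = 0.03952 × 0.1114 = 4.403 × 10^-3 mol
From the 1:2 ratio, n(H2C2O4) in each aliquot = 1/2 × 4.403 × 10^-3 = 2.201 × 10^-3 mol
n(H2C2O4) in the whole flask = 2.201 × 10^-3 × 100.0/10.00 = 0.02201 mol
mass of H2C2O4 = 0.02201 × 90.03 = 1.982 g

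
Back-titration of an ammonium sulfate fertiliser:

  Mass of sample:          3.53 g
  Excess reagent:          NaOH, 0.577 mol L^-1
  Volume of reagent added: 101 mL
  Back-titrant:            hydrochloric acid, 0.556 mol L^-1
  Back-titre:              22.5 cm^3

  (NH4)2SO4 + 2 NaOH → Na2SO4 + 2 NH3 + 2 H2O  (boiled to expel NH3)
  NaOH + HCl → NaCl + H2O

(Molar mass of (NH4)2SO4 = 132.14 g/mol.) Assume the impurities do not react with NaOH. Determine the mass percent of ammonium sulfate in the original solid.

n(NaOH) added = 0.101 × 0.577 = 0.0583 mol
n(HCl) used in back-titration = 0.0225 × 0.556 = 0.0125 mol
n(NaOH) left over = 0.0125 mol (1:1 ratio)
n(NaOH) consumed by analyte = 0.0583 − 0.0125 = 0.0458 mol
From the 1:2 ratio, n((NH4)2SO4) = 1/2 × 0.0458 = 0.0229 mol
mass of (NH4)2SO4 = 0.0229 × 132.14 = 3.02 g
% (NH4)2SO4 = 3.02 / 3.53 × 100 = 85.7 %

85.7 %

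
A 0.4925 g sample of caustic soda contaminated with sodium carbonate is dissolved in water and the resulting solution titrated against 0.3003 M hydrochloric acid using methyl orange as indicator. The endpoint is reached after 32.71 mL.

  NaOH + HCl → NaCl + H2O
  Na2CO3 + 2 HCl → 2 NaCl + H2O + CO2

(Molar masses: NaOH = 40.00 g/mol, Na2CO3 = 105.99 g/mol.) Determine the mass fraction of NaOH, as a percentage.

17.54 %

n(HCl) = 0.03271 × 0.3003 = 9.823 × 10^-3 mol
Let x = n(NaOH), y = n(Na2CO3).
Titrant: 1x + 2y = 9.823 × 10^-3;  mass: 40.00x + 105.99y = 0.4925
Solving, x = 2.159 × 10^-3 mol, y = 3.832 × 10^-3 mol
mass of NaOH = 2.159 × 10^-3 × 40.00 = 0.08637 g
% NaOH = 0.08637 / 0.4925 × 100 = 17.54 %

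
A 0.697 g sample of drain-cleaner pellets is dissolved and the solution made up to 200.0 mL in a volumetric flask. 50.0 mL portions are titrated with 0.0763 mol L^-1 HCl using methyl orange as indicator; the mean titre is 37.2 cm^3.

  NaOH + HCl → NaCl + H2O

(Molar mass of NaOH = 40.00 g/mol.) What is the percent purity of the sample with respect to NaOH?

65.2 %

n(HCl) per titration = 0.0372 × 0.0763 = 2.84 × 10^-3 mol
n(NaOH) in each aliquot = 2.84 × 10^-3 mol (1:1 ratio)
n(NaOH) in the whole flask = 2.84 × 10^-3 × 200.0/50.0 = 0.0114 mol
mass of NaOH = 0.0114 × 40.00 = 0.454 g
% NaOH = 0.454 / 0.697 × 100 = 65.2 %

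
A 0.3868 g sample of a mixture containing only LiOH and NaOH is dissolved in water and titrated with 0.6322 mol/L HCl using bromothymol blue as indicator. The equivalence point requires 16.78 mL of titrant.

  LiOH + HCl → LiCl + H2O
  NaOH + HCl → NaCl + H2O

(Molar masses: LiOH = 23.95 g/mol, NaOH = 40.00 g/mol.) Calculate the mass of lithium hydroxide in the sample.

0.05601 g

n(HCl) = 0.01678 × 0.6322 = 0.01061 mol
Let x = n(LiOH), y = n(NaOH).
Titrant: 1x + 1y = 0.01061;  mass: 23.95x + 40.00y = 0.3868
Solving, x = 2.338 × 10^-3 mol, y = 8.270 × 10^-3 mol
mass of LiOH = 2.338 × 10^-3 × 23.95 = 0.05601 g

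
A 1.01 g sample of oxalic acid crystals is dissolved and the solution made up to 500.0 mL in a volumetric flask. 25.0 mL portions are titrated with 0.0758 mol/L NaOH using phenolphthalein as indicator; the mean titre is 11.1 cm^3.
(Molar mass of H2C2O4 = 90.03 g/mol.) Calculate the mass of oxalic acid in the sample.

H2C2O4 + 2 NaOH → Na2C2O4 + 2 H2O
n(NaOH) per titration = 0.0111 × 0.0758 = 8.41 × 10^-4 mol
From the 1:2 ratio, n(H2C2O4) in each aliquot = 1/2 × 8.41 × 10^-4 = 4.21 × 10^-4 mol
n(H2C2O4) in the whole flask = 4.21 × 10^-4 × 500.0/25.0 = 8.41 × 10^-3 mol
mass of H2C2O4 = 8.41 × 10^-3 × 90.03 = 0.757 g

0.757 g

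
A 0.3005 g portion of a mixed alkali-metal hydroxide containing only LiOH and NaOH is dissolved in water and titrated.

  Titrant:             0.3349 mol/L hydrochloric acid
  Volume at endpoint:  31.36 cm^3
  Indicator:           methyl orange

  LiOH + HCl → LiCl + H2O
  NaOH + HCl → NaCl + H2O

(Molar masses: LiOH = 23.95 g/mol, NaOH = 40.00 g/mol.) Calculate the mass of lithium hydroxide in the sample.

n(HCl) = 0.03136 × 0.3349 = 0.01050 mol
Let x = n(LiOH), y = n(NaOH).
Titrant: 1x + 1y = 0.01050;  mass: 23.95x + 40.00y = 0.3005
Solving, x = 7.452 × 10^-3 mol, y = 3.051 × 10^-3 mol
mass of LiOH = 7.452 × 10^-3 × 23.95 = 0.1785 g

0.1785 g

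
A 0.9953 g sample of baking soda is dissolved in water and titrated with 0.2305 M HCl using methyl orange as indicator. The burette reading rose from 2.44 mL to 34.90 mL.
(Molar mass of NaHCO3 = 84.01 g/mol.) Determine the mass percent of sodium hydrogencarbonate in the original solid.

NaHCO3 + HCl → NaCl + H2O + CO2
n(HCl) = 0.03246 L × 0.2305 mol/L = 7.482 × 10^-3 mol
n(NaHCO3) = 7.482 × 10^-3 mol (1:1 ratio)
mass of NaHCO3 = 7.482 × 10^-3 × 84.01 g/mol = 0.6286 g
% NaHCO3 = 0.6286 / 0.9953 × 100 = 63.15 %

63.15 %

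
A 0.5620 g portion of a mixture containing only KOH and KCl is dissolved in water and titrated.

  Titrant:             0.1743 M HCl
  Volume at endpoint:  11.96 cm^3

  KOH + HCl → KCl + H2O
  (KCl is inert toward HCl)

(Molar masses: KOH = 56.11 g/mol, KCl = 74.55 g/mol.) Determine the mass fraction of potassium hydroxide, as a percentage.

n(HCl) = 0.01196 × 0.1743 = 2.085 × 10^-3 mol
Let x = n(KOH), y = n(KCl).
Titrant: 1x = 2.085 × 10^-3;  mass: 56.11x + 74.55y = 0.5620
Solving, x = 2.085 × 10^-3 mol, y = 5.970 × 10^-3 mol
mass of KOH = 2.085 × 10^-3 × 56.11 = 0.1170 g
% KOH = 0.1170 / 0.5620 × 100 = 20.81 %

20.81 %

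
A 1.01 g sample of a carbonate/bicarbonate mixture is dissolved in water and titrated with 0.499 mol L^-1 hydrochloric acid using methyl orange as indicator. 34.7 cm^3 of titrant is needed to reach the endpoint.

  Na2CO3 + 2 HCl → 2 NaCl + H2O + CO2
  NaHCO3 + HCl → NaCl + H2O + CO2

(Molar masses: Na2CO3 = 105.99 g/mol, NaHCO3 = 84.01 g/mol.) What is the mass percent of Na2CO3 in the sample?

75.2 %

n(HCl) = 0.0347 × 0.499 = 0.0173 mol
Let x = n(Na2CO3), y = n(NaHCO3).
Titrant: 2x + 1y = 0.0173;  mass: 105.99x + 84.01y = 1.01
Solving, x = 7.17 × 10^-3 mol, y = 2.98 × 10^-3 mol
mass of Na2CO3 = 7.17 × 10^-3 × 105.99 = 0.760 g
% Na2CO3 = 0.760 / 1.01 × 100 = 75.2 %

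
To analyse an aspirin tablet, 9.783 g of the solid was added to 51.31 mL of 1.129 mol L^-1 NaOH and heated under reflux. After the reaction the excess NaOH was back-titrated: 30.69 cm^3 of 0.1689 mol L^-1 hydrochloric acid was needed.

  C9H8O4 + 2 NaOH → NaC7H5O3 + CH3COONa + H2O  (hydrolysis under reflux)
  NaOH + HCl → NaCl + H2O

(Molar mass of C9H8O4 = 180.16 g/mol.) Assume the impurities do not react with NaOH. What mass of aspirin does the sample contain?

n(NaOH) added = 0.05131 × 1.129 = 0.05793 mol
n(HCl) used in back-titration = 0.03069 × 0.1689 = 5.184 × 10^-3 mol
n(NaOH) left over = 5.184 × 10^-3 mol (1:1 ratio)
n(NaOH) consumed by analyte = 0.05793 − 5.184 × 10^-3 = 0.05275 mol
From the 1:2 ratio, n(C9H8O4) = 1/2 × 0.05275 = 0.02637 mol
mass of C9H8O4 = 0.02637 × 180.16 = 4.751 g

4.751 g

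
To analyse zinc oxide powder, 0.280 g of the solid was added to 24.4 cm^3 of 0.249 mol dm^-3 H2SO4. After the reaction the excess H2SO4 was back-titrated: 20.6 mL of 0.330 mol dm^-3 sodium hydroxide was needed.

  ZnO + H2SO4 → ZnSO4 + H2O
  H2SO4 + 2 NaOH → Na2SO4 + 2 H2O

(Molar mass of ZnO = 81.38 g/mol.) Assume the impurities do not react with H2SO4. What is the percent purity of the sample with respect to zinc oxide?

n(H2SO4) added = 0.0244 × 0.249 = 6.08 × 10^-3 mol
n(NaOH) used in back-titration = 0.0206 × 0.330 = 6.80 × 10^-3 mol
From the 1:2 ratio, n(H2SO4) left over = 1/2 × 6.80 × 10^-3 = 3.40 × 10^-3 mol
n(H2SO4) consumed by analyte = 6.08 × 10^-3 − 3.40 × 10^-3 = 2.68 × 10^-3 mol
n(ZnO) = 2.68 × 10^-3 mol (1:1 ratio)
mass of ZnO = 2.68 × 10^-3 × 81.38 = 0.218 g
% ZnO = 0.218 / 0.280 × 100 = 77.8 %

77.8 %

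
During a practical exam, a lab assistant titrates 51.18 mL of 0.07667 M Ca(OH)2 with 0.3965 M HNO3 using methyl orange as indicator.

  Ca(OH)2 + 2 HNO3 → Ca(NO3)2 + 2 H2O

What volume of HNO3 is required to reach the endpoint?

n(Ca(OH)2) = 0.05118 L × 0.07667 mol/L = 3.924 × 10^-3 mol
From the 2:1 stoichiometry, n(HNO3) = 2/1 × 3.924 × 10^-3 = 7.848 × 10^-3 mol
V(HNO3) = 7.848 × 10^-3 mol / 0.3965 mol/L = 0.01979 L = 19.79 mL

19.79 mL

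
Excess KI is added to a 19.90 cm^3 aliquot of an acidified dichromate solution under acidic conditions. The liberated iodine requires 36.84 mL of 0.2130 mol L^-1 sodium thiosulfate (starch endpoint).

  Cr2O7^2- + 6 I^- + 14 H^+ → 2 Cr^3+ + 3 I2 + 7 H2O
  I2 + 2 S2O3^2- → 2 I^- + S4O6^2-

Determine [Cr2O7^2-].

0.06572 mol/L

n(S2O3^2-) = 0.03684 × 0.2130 = 7.847 × 10^-3 mol
n(I2) = n(S2O3^2-)/2 = 3.923 × 10^-3 mol
From the 1:3 ratio, n(Cr2O7^2-) in the aliquot = 1/3 × 3.923 × 10^-3 = 1.308 × 10^-3 mol
[Cr2O7^2-] = 1.308 × 10^-3 / 0.01990 = 0.06572 mol/L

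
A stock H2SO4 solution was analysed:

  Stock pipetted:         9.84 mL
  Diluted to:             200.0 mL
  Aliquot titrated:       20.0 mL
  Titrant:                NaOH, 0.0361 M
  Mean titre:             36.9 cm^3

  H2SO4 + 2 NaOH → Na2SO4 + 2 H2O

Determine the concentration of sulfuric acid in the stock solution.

n(NaOH) = 0.0369 × 0.0361 = 1.33 × 10^-3 mol
From the 1:2 ratio, n(H2SO4) in the aliquot = 1/2 × 1.33 × 10^-3 = 6.66 × 10^-4 mol
[H2SO4]_dilute = 6.66 × 10^-4 / 0.0200 = 0.0333 mol/L
Dilution factor = 200.0 / 9.84 = 20.33
[H2SO4]_stock = 0.0333 × 20.33 = 0.677 mol/L

0.677 M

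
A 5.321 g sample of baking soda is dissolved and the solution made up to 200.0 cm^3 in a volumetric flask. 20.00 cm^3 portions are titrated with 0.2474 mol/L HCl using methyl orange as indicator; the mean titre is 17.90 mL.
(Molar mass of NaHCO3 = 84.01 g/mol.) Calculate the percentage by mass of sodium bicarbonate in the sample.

69.92 %

NaHCO3 + HCl → NaCl + H2O + CO2
n(HCl) per titration = 0.01790 × 0.2474 = 4.428 × 10^-3 mol
n(NaHCO3) in each aliquot = 4.428 × 10^-3 mol (1:1 ratio)
n(NaHCO3) in the whole flask = 4.428 × 10^-3 × 200.0/20.00 = 0.04428 mol
mass of NaHCO3 = 0.04428 × 84.01 = 3.720 g
% NaHCO3 = 3.720 / 5.321 × 100 = 69.92 %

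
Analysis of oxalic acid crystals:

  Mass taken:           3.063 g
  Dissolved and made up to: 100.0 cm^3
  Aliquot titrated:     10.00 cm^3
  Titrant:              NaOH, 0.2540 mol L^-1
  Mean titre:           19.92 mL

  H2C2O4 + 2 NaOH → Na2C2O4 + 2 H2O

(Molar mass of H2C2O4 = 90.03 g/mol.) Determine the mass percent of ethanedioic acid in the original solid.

n(NaOH) per titration = 0.01992 × 0.2540 = 5.060 × 10^-3 mol
From the 1:2 ratio, n(H2C2O4) in each aliquot = 1/2 × 5.060 × 10^-3 = 2.530 × 10^-3 mol
n(H2C2O4) in the whole flask = 2.530 × 10^-3 × 100.0/10.00 = 0.02530 mol
mass of H2C2O4 = 0.02530 × 90.03 = 2.278 g
% H2C2O4 = 2.278 / 3.063 × 100 = 74.36 %

74.36 %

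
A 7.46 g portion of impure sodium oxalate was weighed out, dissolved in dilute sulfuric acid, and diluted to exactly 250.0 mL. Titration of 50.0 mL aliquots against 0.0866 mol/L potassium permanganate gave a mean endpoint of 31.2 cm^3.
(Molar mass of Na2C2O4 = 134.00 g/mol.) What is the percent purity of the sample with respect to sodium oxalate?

60.7 %

2 MnO4^- + 5 C2O4^2- + 16 H^+ → 2 Mn^2+ + 10 CO2 + 8 H2O
n(KMnO4) per titration = 0.0312 × 0.0866 = 2.70 × 10^-3 mol
From the 5:2 ratio, n(Na2C2O4) in each aliquot = 5/2 × 2.70 × 10^-3 = 6.75 × 10^-3 mol
n(Na2C2O4) in the whole flask = 6.75 × 10^-3 × 250.0/50.0 = 0.0338 mol
mass of Na2C2O4 = 0.0338 × 134.00 = 4.53 g
% Na2C2O4 = 4.53 / 7.46 × 100 = 60.7 %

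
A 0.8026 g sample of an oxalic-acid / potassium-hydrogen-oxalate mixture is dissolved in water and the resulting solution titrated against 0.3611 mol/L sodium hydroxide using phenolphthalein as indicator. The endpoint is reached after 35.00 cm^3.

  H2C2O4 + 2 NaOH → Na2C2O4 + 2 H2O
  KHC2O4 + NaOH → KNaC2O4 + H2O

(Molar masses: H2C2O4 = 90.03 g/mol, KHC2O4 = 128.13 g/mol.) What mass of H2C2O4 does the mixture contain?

n(NaOH) = 0.03500 × 0.3611 = 0.01264 mol
Let x = n(H2C2O4), y = n(KHC2O4).
Titrant: 2x + 1y = 0.01264;  mass: 90.03x + 128.13y = 0.8026
Solving, x = 4.913 × 10^-3 mol, y = 2.812 × 10^-3 mol
mass of H2C2O4 = 4.913 × 10^-3 × 90.03 = 0.4424 g

0.4424 g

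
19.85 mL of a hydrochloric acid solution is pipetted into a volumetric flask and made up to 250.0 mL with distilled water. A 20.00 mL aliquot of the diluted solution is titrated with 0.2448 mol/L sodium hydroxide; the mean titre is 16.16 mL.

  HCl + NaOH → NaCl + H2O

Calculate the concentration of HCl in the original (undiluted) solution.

n(NaOH) = 0.01616 × 0.2448 = 3.956 × 10^-3 mol
n(HCl) in the aliquot = 3.956 × 10^-3 mol (1:1 ratio)
[HCl]_dilute = 3.956 × 10^-3 / 0.02000 = 0.1978 mol/L
Dilution factor = 250.0 / 19.85 = 12.59
[HCl]_stock = 0.1978 × 12.59 = 2.491 mol/L

2.491 mol/L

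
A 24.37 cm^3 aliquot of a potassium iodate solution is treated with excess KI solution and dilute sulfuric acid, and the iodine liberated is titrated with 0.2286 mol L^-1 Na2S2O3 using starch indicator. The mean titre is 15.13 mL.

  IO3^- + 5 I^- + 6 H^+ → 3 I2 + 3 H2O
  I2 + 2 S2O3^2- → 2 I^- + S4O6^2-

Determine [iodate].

n(S2O3^2-) = 0.01513 × 0.2286 = 3.459 × 10^-3 mol
n(I2) = n(S2O3^2-)/2 = 1.729 × 10^-3 mol
From the 1:3 ratio, n(IO3^-) in the aliquot = 1/3 × 1.729 × 10^-3 = 5.765 × 10^-4 mol
[IO3^-] = 5.765 × 10^-4 / 0.02437 = 0.02365 mol/L

0.02365 mol/L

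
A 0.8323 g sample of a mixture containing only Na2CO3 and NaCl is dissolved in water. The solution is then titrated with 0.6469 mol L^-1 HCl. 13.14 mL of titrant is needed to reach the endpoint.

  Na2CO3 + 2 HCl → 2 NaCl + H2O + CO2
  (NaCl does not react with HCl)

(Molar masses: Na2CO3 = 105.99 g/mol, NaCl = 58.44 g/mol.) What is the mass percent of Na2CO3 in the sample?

n(HCl) = 0.01314 × 0.6469 = 8.500 × 10^-3 mol
Let x = n(Na2CO3), y = n(NaCl).
Titrant: 2x = 8.500 × 10^-3;  mass: 105.99x + 58.44y = 0.8323
Solving, x = 4.250 × 10^-3 mol, y = 6.534 × 10^-3 mol
mass of Na2CO3 = 4.250 × 10^-3 × 105.99 = 0.4505 g
% Na2CO3 = 0.4505 / 0.8323 × 100 = 54.12 %

54.12 %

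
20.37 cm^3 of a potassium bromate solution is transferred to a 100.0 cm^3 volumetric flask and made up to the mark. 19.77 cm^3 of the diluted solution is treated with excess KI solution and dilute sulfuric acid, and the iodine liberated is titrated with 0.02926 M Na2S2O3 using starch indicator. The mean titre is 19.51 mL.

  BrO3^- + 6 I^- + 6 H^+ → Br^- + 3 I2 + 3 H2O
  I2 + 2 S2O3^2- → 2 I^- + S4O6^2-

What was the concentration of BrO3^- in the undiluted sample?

n(S2O3^2-) = 0.01951 × 0.02926 = 5.709 × 10^-4 mol
n(I2) = n(S2O3^2-)/2 = 2.854 × 10^-4 mol
From the 1:3 ratio, n(BrO3^-) in the aliquot = 1/3 × 2.854 × 10^-4 = 9.514 × 10^-5 mol
[BrO3^-]_dilute = 9.514 × 10^-5 / 0.01977 = 0.004813 mol/L
[BrO3^-]_original = 0.004813 × 100.0/20.37 = 0.02363 mol/L

0.02363 M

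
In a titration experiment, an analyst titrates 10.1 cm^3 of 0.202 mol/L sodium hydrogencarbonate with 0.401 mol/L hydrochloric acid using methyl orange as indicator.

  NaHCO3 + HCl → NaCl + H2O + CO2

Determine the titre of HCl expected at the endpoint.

5.09 mL

n(NaHCO3) = 0.0101 L × 0.202 mol/L = 2.04 × 10^-3 mol
n(HCl) = 2.04 × 10^-3 mol (1:1 stoichiometry)
V(HCl) = 2.04 × 10^-3 mol / 0.401 mol/L = 0.00509 L = 5.09 mL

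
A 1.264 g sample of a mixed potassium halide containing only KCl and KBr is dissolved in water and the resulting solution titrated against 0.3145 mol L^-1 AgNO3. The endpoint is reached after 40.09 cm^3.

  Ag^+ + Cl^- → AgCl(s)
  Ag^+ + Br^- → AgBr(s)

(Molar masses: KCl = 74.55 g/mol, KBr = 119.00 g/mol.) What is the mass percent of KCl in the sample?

31.37 %

n(AgNO3) = 0.04009 × 0.3145 = 0.01261 mol
Let x = n(KCl), y = n(KBr).
Titrant: 1x + 1y = 0.01261;  mass: 74.55x + 119.00y = 1.264
Solving, x = 5.318 × 10^-3 mol, y = 7.290 × 10^-3 mol
mass of KCl = 5.318 × 10^-3 × 74.55 = 0.3965 g
% KCl = 0.3965 / 1.264 × 100 = 31.37 %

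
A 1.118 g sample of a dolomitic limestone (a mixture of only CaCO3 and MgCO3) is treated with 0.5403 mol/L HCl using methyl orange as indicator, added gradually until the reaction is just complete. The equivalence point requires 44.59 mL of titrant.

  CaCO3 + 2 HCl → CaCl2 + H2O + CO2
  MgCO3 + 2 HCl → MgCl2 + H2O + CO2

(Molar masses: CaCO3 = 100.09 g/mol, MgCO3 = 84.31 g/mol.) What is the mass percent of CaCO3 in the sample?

58.10 %

n(HCl) = 0.04459 × 0.5403 = 0.02409 mol
Let x = n(CaCO3), y = n(MgCO3).
Titrant: 2x + 2y = 0.02409;  mass: 100.09x + 84.31y = 1.118
Solving, x = 6.489 × 10^-3 mol, y = 5.557 × 10^-3 mol
mass of CaCO3 = 6.489 × 10^-3 × 100.09 = 0.6495 g
% CaCO3 = 0.6495 / 1.118 × 100 = 58.10 %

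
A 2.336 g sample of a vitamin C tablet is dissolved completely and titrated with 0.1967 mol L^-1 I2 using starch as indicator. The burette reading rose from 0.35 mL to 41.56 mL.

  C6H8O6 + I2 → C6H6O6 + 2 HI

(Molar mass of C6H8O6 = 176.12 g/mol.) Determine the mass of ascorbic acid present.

1.428 g

n(I2) = 0.04121 L × 0.1967 mol/L = 8.106 × 10^-3 mol
n(C6H8O6) = 8.106 × 10^-3 mol (1:1 ratio)
mass of C6H8O6 = 8.106 × 10^-3 × 176.12 g/mol = 1.428 g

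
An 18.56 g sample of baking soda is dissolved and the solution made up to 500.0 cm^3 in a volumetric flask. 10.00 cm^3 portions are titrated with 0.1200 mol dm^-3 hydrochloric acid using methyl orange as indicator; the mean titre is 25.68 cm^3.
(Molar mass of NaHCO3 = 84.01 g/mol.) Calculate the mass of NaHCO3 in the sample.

NaHCO3 + HCl → NaCl + H2O + CO2
n(HCl) per titration = 0.02568 × 0.1200 = 3.082 × 10^-3 mol
n(NaHCO3) in each aliquot = 3.082 × 10^-3 mol (1:1 ratio)
n(NaHCO3) in the whole flask = 3.082 × 10^-3 × 500.0/10.00 = 0.1541 mol
mass of NaHCO3 = 0.1541 × 84.01 = 12.94 g

12.94 g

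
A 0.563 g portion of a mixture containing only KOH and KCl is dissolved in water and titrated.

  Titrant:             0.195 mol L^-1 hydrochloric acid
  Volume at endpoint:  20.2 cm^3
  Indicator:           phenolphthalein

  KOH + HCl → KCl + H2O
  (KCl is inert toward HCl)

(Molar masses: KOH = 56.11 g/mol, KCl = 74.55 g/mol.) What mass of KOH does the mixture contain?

0.221 g

n(HCl) = 0.0202 × 0.195 = 3.94 × 10^-3 mol
Let x = n(KOH), y = n(KCl).
Titrant: 1x = 3.94 × 10^-3;  mass: 56.11x + 74.55y = 0.563
Solving, x = 3.94 × 10^-3 mol, y = 4.59 × 10^-3 mol
mass of KOH = 3.94 × 10^-3 × 56.11 = 0.221 g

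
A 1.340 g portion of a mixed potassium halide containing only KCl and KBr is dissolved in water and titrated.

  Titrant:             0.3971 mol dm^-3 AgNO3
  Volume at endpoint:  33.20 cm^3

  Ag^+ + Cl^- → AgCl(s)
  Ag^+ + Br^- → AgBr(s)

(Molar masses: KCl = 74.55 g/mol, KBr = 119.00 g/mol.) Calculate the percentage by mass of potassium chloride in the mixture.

28.64 %

n(AgNO3) = 0.03320 × 0.3971 = 0.01318 mol
Let x = n(KCl), y = n(KBr).
Titrant: 1x + 1y = 0.01318;  mass: 74.55x + 119.00y = 1.340
Solving, x = 5.149 × 10^-3 mol, y = 8.035 × 10^-3 mol
mass of KCl = 5.149 × 10^-3 × 74.55 = 0.3838 g
% KCl = 0.3838 / 1.340 × 100 = 28.64 %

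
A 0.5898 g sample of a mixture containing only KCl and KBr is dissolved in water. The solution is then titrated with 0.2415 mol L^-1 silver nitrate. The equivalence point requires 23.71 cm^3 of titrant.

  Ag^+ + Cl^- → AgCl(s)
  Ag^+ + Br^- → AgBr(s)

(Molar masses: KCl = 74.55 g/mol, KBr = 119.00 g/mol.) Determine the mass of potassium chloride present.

n(AgNO3) = 0.02371 × 0.2415 = 5.726 × 10^-3 mol
Let x = n(KCl), y = n(KBr).
Titrant: 1x + 1y = 5.726 × 10^-3;  mass: 74.55x + 119.00y = 0.5898
Solving, x = 2.061 × 10^-3 mol, y = 3.665 × 10^-3 mol
mass of KCl = 2.061 × 10^-3 × 74.55 = 0.1536 g

0.1536 g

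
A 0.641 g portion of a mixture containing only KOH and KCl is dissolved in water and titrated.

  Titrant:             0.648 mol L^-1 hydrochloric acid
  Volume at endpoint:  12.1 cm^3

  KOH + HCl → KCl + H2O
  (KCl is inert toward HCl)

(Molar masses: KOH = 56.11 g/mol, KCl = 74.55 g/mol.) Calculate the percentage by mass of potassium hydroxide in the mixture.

n(HCl) = 0.0121 × 0.648 = 7.84 × 10^-3 mol
Let x = n(KOH), y = n(KCl).
Titrant: 1x = 7.84 × 10^-3;  mass: 56.11x + 74.55y = 0.641
Solving, x = 7.84 × 10^-3 mol, y = 2.70 × 10^-3 mol
mass of KOH = 7.84 × 10^-3 × 56.11 = 0.440 g
% KOH = 0.440 / 0.641 × 100 = 68.6 %

68.6 %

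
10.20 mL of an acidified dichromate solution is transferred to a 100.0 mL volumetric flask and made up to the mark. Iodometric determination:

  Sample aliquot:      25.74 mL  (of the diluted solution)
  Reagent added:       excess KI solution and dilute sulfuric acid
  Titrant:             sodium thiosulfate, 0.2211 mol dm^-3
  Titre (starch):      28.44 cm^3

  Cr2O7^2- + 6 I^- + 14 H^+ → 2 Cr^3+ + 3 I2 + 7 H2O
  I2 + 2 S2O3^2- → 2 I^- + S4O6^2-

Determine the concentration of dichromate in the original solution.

0.3992 mol/L

n(S2O3^2-) = 0.02844 × 0.2211 = 6.288 × 10^-3 mol
n(I2) = n(S2O3^2-)/2 = 3.144 × 10^-3 mol
From the 1:3 ratio, n(Cr2O7^2-) in the aliquot = 1/3 × 3.144 × 10^-3 = 1.048 × 10^-3 mol
[Cr2O7^2-]_dilute = 1.048 × 10^-3 / 0.02574 = 0.04072 mol/L
[Cr2O7^2-]_original = 0.04072 × 100.0/10.20 = 0.3992 mol/L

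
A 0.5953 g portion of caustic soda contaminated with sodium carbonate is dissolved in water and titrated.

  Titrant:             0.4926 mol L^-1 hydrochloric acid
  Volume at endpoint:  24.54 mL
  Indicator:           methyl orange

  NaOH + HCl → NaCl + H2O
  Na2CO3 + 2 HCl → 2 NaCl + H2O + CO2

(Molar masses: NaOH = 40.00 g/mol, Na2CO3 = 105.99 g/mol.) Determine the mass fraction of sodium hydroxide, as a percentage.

23.44 %

n(HCl) = 0.02454 × 0.4926 = 0.01209 mol
Let x = n(NaOH), y = n(Na2CO3).
Titrant: 1x + 2y = 0.01209;  mass: 40.00x + 105.99y = 0.5953
Solving, x = 3.488 × 10^-3 mol, y = 4.300 × 10^-3 mol
mass of NaOH = 3.488 × 10^-3 × 40.00 = 0.1395 g
% NaOH = 0.1395 / 0.5953 × 100 = 23.44 %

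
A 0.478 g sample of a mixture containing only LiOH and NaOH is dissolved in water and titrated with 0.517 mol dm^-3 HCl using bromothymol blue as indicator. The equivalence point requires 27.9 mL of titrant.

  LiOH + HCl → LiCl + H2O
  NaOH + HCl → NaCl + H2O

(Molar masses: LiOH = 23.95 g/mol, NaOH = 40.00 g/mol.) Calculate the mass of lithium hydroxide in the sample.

0.148 g

n(HCl) = 0.0279 × 0.517 = 0.0144 mol
Let x = n(LiOH), y = n(NaOH).
Titrant: 1x + 1y = 0.0144;  mass: 23.95x + 40.00y = 0.478
Solving, x = 6.17 × 10^-3 mol, y = 8.26 × 10^-3 mol
mass of LiOH = 6.17 × 10^-3 × 23.95 = 0.148 g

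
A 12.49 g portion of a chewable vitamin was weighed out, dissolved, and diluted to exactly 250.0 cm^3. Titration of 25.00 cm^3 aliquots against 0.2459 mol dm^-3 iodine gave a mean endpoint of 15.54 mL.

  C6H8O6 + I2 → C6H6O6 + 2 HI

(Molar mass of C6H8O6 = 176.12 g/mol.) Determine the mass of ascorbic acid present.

n(I2) per titration = 0.01554 × 0.2459 = 3.821 × 10^-3 mol
n(C6H8O6) in each aliquot = 3.821 × 10^-3 mol (1:1 ratio)
n(C6H8O6) in the whole flask = 3.821 × 10^-3 × 250.0/25.00 = 0.03821 mol
mass of C6H8O6 = 0.03821 × 176.12 = 6.730 g

6.730 g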